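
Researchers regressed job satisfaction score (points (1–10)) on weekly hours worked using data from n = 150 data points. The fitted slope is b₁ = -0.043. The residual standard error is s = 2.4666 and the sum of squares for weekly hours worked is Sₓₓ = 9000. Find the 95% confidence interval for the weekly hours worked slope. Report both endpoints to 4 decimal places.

(-0.0944, 0.0084)

SE(b₁) = s/√Sₓₓ = 2.4666/√9000 = 0.0260002.
df = n − 2 = 148.
t* = t_{0.025, 148} = 1.976122.
Margin = t* × SE = 1.976122 × 0.0260002 = 0.051380.
CI: -0.043 ± 0.051380 → (-0.0944, 0.0084).
With 95% confidence, each one-unit increase in weekly hours worked is associated with a change of between -0.0944 and 0.0084 points (1–10) in job satisfaction score.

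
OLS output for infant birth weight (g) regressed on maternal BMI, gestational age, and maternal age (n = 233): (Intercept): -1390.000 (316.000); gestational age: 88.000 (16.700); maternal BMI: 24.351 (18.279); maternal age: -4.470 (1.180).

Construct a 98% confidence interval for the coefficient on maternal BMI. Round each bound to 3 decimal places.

(-18.472, 67.174)

Read off: b = 24.351, SE = 18.279 for maternal BMI.
df = n − k − 1 = 233 − 3 − 1 = 229.
t* = t_{0.01, 229} = 2.342742.
Margin = t* × SE = 2.342742 × 18.279 = 42.82298.
CI: 24.351 ± 42.82298 → (-18.472, 67.174).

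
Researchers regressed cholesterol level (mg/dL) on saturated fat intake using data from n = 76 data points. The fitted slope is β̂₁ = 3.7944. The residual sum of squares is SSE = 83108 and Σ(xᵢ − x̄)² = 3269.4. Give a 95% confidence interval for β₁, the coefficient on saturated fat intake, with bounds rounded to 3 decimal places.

(2.627, 4.962)

MSE = SSE/(n − 2) = 83108/74 = 1123.08.
SE(β̂₁) = √(MSE/Sₓₓ) = √(1123.08/3269.4) = 0.5861.
df = n − 2 = 74.
t* = t_{0.025, 74} = 1.992543.
Margin = t* × SE = 1.992543 × 0.5861 = 1.16783.
CI: 3.7944 ± 1.16783 → (2.627, 4.962).
With 95% confidence, each one-unit increase in saturated fat intake is associated with a change of between 2.627 and 4.962 mg/dL in cholesterol level.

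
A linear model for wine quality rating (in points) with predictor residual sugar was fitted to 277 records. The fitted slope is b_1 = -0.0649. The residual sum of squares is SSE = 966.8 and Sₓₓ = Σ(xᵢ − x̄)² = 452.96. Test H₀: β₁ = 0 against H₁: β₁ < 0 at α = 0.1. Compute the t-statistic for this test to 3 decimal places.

t = -0.737

MSE = SSE/(n − 2) = 966.8/275 = 3.51564.
SE(b_1) = √(MSE/Sₓₓ) = √(3.51564/452.96) = 0.0880992.
t = -0.0649 / 0.0880992 = -0.737.
df = n − 2 = 275.
One-sided p ≈ 0.2310, which is ≥ 0.1, so fail to reject H₀.
The data do not give significant evidence that the true slope on residual sugar is negative.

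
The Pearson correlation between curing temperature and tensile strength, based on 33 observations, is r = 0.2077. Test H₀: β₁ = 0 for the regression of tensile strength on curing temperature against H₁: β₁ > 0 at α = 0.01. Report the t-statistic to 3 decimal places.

t = r·√(n − 2)/√(1 − r²) = 0.2077·√31/√0.956861 = 1.182.
df = n − 2 = 31.
One-sided p ≈ 0.1231, which is ≥ 0.01, so fail to reject H₀.
The data do not give significant evidence of a linear association between curing temperature and tensile strength.

t = 1.182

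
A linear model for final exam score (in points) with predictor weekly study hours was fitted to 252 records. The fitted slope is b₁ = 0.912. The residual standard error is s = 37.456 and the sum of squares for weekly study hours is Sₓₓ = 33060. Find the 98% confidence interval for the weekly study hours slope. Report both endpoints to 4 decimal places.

SE(b₁) = s/√Sₓₓ = 37.456/√33060 = 0.206001.
df = n − 2 = 250.
t* = t_{0.01, 250} = 2.341356.
Margin = t* × SE = 2.341356 × 0.206001 = 0.482322.
CI: 0.912 ± 0.482322 → (0.4297, 1.3943).
With 98% confidence, each one-unit increase in weekly study hours is associated with a change of between 0.4297 and 1.3943 points in final exam score.

(0.4297, 1.3943)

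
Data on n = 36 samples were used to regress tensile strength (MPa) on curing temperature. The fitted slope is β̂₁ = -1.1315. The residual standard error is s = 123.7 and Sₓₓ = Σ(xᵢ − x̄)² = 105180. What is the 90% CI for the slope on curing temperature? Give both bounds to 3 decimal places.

(-1.776, -0.487)

SE(β̂₁) = s/√Sₓₓ = 123.7/√105180 = 0.38142.
df = n − 2 = 34.
t* = t_{0.05, 34} = 1.690924.
Margin = t* × SE = 1.690924 × 0.38142 = 0.64495.
CI: -1.1315 ± 0.64495 → (-1.776, -0.487).
With 90% confidence, each one-unit increase in curing temperature is associated with a change of between -1.776 and -0.487 MPa in tensile strength.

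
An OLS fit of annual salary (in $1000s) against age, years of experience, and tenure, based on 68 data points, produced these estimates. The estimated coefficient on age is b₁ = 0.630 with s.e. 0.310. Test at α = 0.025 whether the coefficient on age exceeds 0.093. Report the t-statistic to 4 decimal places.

H₀: β₁ = 0.093 vs H₁: β₁ > 0.093.
t = (b₁ − β₁⁰)/SE = (0.630 − 0.093) / 0.310 = 1.7323.
df = n − k − 1 = 68 − 3 − 1 = 64.
One-sided p ≈ 0.0440, which is ≥ 0.025, so fail to reject H₀.
The data do not give significant evidence that the true slope on age exceeds 0.093 $1000s per unit, holding the other predictors fixed.

t = 1.7323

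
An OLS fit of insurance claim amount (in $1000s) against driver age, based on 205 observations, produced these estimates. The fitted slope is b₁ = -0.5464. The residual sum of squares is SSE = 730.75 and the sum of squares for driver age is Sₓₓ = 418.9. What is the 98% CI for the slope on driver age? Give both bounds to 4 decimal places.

(-0.7638, -0.3290)

MSE = SSE/(n − 2) = 730.75/203 = 3.59975.
SE(b₁) = √(MSE/Sₓₓ) = √(3.59975/418.9) = 0.0927003.
df = n − 2 = 203.
t* = t_{0.01, 203} = 2.344857.
Margin = t* × SE = 2.344857 × 0.0927003 = 0.217369.
CI: -0.5464 ± 0.217369 → (-0.7638, -0.3290).
With 98% confidence, each one-unit increase in driver age is associated with a change of between -0.7638 and -0.3290 $1000s in insurance claim amount.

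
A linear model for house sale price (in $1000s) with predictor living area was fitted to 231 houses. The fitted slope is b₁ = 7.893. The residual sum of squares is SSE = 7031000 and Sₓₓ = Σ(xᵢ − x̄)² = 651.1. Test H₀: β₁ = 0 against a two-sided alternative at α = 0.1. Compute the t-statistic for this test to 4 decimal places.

t = 1.1494

MSE = SSE/(n − 2) = 7031000/229 = 30703.1.
SE(b₁) = √(MSE/Sₓₓ) = √(30703.1/651.1) = 6.867.
t = 7.893 / 6.867 = 1.1494.
df = n − 2 = 229.
Two-sided p ≈ 0.2516, which is ≥ 0.1, so fail to reject H₀.
The data do not give significant evidence of an association between living area and house sale price.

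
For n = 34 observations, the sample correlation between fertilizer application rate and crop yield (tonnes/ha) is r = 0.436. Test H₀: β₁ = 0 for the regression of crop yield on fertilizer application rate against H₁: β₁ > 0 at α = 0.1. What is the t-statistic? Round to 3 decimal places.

t = 2.741

t = r·√(n − 2)/√(1 − r²) = 0.436·√32/√0.809904 = 2.741.
df = n − 2 = 32.
One-sided p ≈ 0.0050, which is < 0.1, so reject H₀.
There is evidence of a linear association between fertilizer application rate and crop yield.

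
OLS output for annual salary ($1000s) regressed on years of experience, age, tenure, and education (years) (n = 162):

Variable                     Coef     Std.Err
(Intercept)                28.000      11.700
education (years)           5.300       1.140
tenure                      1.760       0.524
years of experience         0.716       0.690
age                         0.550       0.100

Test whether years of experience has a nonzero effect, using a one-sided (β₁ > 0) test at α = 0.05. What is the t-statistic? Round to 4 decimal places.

t = 1.0377

Read off: b = 0.716, SE = 0.690 for years of experience.
H₀: β₁ = 0 vs H₁: β₁ > 0.
t = 0.716 / 0.690 = 1.0377.
df = n − k − 1 = 162 − 4 − 1 = 157.
One-sided p ≈ 0.1505, which is ≥ 0.05, so fail to reject H₀.
The data do not give significant evidence that the true slope on years of experience is positive, holding the other predictors fixed.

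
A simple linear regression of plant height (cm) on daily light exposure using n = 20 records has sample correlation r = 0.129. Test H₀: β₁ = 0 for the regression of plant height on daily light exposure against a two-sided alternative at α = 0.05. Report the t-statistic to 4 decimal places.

t = 0.5519

t = r·√(n − 2)/√(1 − r²) = 0.129·√18/√0.983359 = 0.5519.
df = n − 2 = 18.
Two-sided p ≈ 0.5878, which is ≥ 0.05, so fail to reject H₀.
The data do not give significant evidence of a linear association between daily light exposure and plant height.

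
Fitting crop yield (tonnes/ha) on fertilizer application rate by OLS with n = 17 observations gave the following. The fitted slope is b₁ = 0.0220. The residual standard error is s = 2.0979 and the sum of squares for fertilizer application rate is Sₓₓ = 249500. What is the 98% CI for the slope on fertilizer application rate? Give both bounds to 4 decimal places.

SE(b₁) = s/√Sₓₓ = 2.0979/√249500 = 0.0042.
df = n − 2 = 15.
t* = t_{0.01, 15} = 2.60248.
Margin = t* × SE = 2.60248 × 0.0042 = 0.010930.
CI: 0.0220 ± 0.010930 → (0.0111, 0.0329).
With 98% confidence, each one-unit increase in fertilizer application rate is associated with a change of between 0.0111 and 0.0329 tonnes/ha in crop yield.

(0.0111, 0.0329)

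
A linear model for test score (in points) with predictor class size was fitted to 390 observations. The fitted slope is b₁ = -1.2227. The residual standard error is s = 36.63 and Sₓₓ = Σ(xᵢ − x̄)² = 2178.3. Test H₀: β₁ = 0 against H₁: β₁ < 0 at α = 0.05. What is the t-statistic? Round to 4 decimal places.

t = -1.5579

SE(b₁) = s/√Sₓₓ = 36.63/√2178.3 = 0.784834.
t = -1.2227 / 0.784834 = -1.5579.
df = n − 2 = 388.
One-sided p ≈ 0.0600, which is ≥ 0.05, so fail to reject H₀.
The data do not give significant evidence that the true slope on class size is negative.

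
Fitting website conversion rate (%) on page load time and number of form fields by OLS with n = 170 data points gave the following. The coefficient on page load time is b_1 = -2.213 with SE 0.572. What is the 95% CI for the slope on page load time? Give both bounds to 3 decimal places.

(-3.342, -1.084)

df = n − k − 1 = 170 − 2 − 1 = 167.
t* = t_{0.025, 167} = 1.974271.
Margin = t* × SE = 1.974271 × 0.572 = 1.12928.
CI: -2.213 ± 1.12928 → (-3.342, -1.084).
With 95% confidence, each one-unit increase in page load time is associated with a change of between -3.342 and -1.084 % in website conversion rate, holding the other predictors fixed.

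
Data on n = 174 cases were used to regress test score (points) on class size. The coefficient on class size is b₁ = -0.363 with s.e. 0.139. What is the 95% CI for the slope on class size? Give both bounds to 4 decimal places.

df = n − 2 = 174 − 2 = 172.
t* = t_{0.025, 172} = 1.973852.
Margin = t* × SE = 1.973852 × 0.139 = 0.274365.
CI: -0.363 ± 0.274365 → (-0.6374, -0.0886).
With 95% confidence, each one-unit increase in class size is associated with a change of between -0.6374 and -0.0886 points in test score.

(-0.6374, -0.0886)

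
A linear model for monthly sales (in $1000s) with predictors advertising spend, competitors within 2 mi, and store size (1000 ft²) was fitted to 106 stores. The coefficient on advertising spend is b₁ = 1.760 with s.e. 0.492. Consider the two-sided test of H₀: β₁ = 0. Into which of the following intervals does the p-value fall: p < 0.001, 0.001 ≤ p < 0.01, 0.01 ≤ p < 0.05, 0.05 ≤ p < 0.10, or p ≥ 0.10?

p < 0.001

t = 1.760 / 0.492 = 3.577.
df = n − k − 1 = 106 − 3 − 1 = 102.
Two-sided p = 2·P(T_{102} > |t|) ≈ 0.0005.
So p < 0.001.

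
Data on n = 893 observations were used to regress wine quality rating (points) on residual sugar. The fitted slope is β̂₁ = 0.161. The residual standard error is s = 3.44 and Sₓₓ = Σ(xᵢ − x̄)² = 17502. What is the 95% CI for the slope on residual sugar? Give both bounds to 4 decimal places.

(0.1100, 0.2120)

SE(β̂₁) = s/√Sₓₓ = 3.44/√17502 = 0.0260025.
df = n − 2 = 891.
t* = t_{0.025, 891} = 1.96263.
Margin = t* × SE = 1.96263 × 0.0260025 = 0.051033.
CI: 0.161 ± 0.051033 → (0.1100, 0.2120).
With 95% confidence, each one-unit increase in residual sugar is associated with a change of between 0.1100 and 0.2120 points in wine quality rating.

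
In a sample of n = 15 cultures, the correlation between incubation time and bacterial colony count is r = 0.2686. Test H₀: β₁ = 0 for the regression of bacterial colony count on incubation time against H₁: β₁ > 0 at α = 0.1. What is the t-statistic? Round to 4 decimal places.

t = r·√(n − 2)/√(1 − r²) = 0.2686·√13/√0.927854 = 1.0054.
df = n − 2 = 13.
One-sided p ≈ 0.1665, which is ≥ 0.1, so fail to reject H₀.
The data do not give significant evidence of a linear association between incubation time and bacterial colony count.

t = 1.0054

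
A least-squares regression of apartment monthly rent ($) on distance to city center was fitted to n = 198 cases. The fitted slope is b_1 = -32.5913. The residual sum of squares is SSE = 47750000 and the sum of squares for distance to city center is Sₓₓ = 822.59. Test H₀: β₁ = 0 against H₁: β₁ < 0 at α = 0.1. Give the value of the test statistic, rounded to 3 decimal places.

t = -1.894

MSE = SSE/(n − 2) = 47750000/196 = 243622.
SE(b_1) = √(MSE/Sₓₓ) = √(243622/822.59) = 17.2094.
t = -32.5913 / 17.2094 = -1.894.
df = n − 2 = 196.
One-sided p ≈ 0.0299, which is < 0.1, so reject H₀.
There is evidence that the true slope on distance to city center is negative.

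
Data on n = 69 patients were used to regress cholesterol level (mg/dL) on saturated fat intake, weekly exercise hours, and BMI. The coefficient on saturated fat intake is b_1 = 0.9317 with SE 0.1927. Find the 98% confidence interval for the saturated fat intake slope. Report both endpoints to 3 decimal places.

df = n − k − 1 = 69 − 3 − 1 = 65.
t* = t_{0.01, 65} = 2.385097.
Margin = t* × SE = 2.385097 × 0.1927 = 0.45961.
CI: 0.9317 ± 0.45961 → (0.472, 1.391).
With 98% confidence, each one-unit increase in saturated fat intake is associated with a change of between 0.472 and 1.391 mg/dL in cholesterol level, holding the other predictors fixed.

(0.472, 1.391)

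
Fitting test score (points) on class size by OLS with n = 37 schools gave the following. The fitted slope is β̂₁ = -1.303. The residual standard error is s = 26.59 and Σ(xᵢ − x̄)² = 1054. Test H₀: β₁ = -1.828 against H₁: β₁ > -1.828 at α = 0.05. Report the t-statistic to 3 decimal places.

t = 0.641

SE(β̂₁) = s/√Sₓₓ = 26.59/√1054 = 0.819027.
t = (-1.303 − (-1.828)) / 0.819027 = 0.641.
df = n − 2 = 35.
One-sided p ≈ 0.2628, which is ≥ 0.05, so fail to reject H₀.
The data do not give significant evidence that the true slope on class size exceeds -1.828 points per unit.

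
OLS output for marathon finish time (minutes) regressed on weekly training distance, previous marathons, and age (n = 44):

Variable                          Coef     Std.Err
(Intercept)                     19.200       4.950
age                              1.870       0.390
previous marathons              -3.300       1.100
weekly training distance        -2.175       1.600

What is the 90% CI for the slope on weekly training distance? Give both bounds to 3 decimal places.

(-4.869, 0.519)

Read off: b = -2.175, SE = 1.600 for weekly training distance.
df = n − k − 1 = 44 − 3 − 1 = 40.
t* = t_{0.05, 40} = 1.683851.
Margin = t* × SE = 1.683851 × 1.600 = 2.69416.
CI: -2.175 ± 2.69416 → (-4.869, 0.519).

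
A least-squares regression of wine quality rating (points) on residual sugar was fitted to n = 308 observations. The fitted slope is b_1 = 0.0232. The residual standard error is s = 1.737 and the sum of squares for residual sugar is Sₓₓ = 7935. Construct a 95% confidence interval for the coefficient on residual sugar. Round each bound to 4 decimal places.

SE(b_1) = s/√Sₓₓ = 1.737/√7935 = 0.0194996.
df = n − 2 = 306.
t* = t_{0.025, 306} = 1.967747.
Margin = t* × SE = 1.967747 × 0.0194996 = 0.038370.
CI: 0.0232 ± 0.038370 → (-0.0152, 0.0616).
With 95% confidence, each one-unit increase in residual sugar is associated with a change of between -0.0152 and 0.0616 points in wine quality rating.

(-0.0152, 0.0616)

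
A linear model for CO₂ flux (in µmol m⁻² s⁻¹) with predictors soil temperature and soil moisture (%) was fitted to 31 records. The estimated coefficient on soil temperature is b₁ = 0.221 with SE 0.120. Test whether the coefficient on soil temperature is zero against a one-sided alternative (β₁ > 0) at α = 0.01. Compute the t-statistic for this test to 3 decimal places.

H₀: β₁ = 0 vs H₁: β₁ > 0.
t = (b₁ − β₁⁰)/SE = 0.221 / 0.120 = 1.842.
df = n − k − 1 = 31 − 2 − 1 = 28.
One-sided p ≈ 0.0381, which is ≥ 0.01, so fail to reject H₀.
The data do not give significant evidence that the true slope on soil temperature is positive, holding the other predictors fixed.

t = 1.842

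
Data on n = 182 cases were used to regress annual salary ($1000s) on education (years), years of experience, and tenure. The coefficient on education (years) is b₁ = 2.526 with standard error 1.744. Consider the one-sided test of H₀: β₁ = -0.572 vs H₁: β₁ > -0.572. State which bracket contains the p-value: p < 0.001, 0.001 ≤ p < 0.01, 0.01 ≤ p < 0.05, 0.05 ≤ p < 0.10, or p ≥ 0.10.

0.01 ≤ p < 0.05

t = (2.526 − (-0.572)) / 1.744 = 1.776.
df = n − k − 1 = 182 − 3 − 1 = 178.
One-sided p = P(T_{178} > t) ≈ 0.0387.
So 0.01 ≤ p < 0.05.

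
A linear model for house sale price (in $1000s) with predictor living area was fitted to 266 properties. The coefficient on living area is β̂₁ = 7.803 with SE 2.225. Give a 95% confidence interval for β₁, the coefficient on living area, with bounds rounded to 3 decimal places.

(3.422, 12.184)

df = n − 2 = 266 − 2 = 264.
t* = t_{0.025, 264} = 1.96899.
Margin = t* × SE = 1.96899 × 2.225 = 4.38100.
CI: 7.803 ± 4.38100 → (3.422, 12.184).
With 95% confidence, each one-unit increase in living area is associated with a change of between 3.422 and 12.184 $1000s in house sale price.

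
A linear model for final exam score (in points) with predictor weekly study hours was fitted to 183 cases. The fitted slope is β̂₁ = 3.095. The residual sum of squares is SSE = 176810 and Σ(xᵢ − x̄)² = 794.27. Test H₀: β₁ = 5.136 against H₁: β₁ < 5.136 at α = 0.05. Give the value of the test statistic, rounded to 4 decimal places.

MSE = SSE/(n − 2) = 176810/181 = 976.851.
SE(β̂₁) = √(MSE/Sₓₓ) = √(976.851/794.27) = 1.109.
t = (3.095 − 5.136) / 1.109 = -1.8404.
df = n − 2 = 181.
One-sided p ≈ 0.0337, which is < 0.05, so reject H₀.
There is evidence that the true slope on weekly study hours is below 5.136 points per unit.

t = -1.8404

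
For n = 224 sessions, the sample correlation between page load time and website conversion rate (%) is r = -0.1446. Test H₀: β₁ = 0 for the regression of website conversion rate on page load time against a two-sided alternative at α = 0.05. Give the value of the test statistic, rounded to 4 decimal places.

t = r·√(n − 2)/√(1 − r²) = -0.1446·√222/√0.979091 = -2.1774.
df = n − 2 = 222.
Two-sided p ≈ 0.0305, which is < 0.05, so reject H₀.
There is evidence of a linear association between page load time and website conversion rate.

t = -2.1774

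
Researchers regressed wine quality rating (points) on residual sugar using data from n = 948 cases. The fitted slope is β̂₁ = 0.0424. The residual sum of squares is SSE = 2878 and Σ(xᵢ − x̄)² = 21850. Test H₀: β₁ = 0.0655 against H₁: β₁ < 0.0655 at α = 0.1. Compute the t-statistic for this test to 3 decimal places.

t = -1.958

MSE = SSE/(n − 2) = 2878/946 = 3.04228.
SE(β̂₁) = √(MSE/Sₓₓ) = √(3.04228/21850) = 0.0117998.
t = (0.0424 − 0.0655) / 0.0117998 = -1.958.
df = n − 2 = 946.
One-sided p ≈ 0.0253, which is < 0.1, so reject H₀.
There is evidence that the true slope on residual sugar is below 0.0655 points per unit.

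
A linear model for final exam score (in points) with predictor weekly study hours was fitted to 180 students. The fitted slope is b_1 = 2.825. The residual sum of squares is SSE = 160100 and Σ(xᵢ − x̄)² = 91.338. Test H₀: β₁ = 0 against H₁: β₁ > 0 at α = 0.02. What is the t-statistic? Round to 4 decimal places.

MSE = SSE/(n − 2) = 160100/178 = 899.438.
SE(b_1) = √(MSE/Sₓₓ) = √(899.438/91.338) = 3.13805.
t = 2.825 / 3.13805 = 0.9002.
df = n − 2 = 178.
One-sided p ≈ 0.1846, which is ≥ 0.02, so fail to reject H₀.
The data do not give significant evidence that the true slope on weekly study hours is positive.

t = 0.9002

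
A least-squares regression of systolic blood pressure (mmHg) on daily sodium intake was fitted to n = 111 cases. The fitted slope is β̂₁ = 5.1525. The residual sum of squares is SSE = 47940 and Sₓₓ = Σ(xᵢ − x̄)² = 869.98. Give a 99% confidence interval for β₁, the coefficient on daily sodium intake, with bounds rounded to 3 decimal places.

MSE = SSE/(n − 2) = 47940/109 = 439.817.
SE(β̂₁) = √(MSE/Sₓₓ) = √(439.817/869.98) = 0.711019.
df = n − 2 = 109.
t* = t_{0.005, 109} = 2.621688.
Margin = t* × SE = 2.621688 × 0.711019 = 1.86407.
CI: 5.1525 ± 1.86407 → (3.288, 7.017).
With 99% confidence, each one-unit increase in daily sodium intake is associated with a change of between 3.288 and 7.017 mmHg in systolic blood pressure.

(3.288, 7.017)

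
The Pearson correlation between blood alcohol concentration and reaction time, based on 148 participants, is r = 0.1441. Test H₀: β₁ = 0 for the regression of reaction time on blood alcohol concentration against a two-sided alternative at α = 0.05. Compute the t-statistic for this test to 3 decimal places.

t = r·√(n − 2)/√(1 − r²) = 0.1441·√146/√0.979235 = 1.760.
df = n − 2 = 146.
Two-sided p ≈ 0.0806, which is ≥ 0.05, so fail to reject H₀.
The data do not give significant evidence of a linear association between blood alcohol concentration and reaction time.

t = 1.760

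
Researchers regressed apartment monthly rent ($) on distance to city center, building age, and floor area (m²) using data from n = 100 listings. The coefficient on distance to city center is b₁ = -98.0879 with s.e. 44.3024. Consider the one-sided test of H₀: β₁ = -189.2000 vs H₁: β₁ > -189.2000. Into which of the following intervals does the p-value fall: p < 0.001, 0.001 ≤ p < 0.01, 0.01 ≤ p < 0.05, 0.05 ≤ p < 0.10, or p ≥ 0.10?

t = (-98.0879 − (-189.2000)) / 44.3024 = 2.057.
df = n − k − 1 = 100 − 3 − 1 = 96.
One-sided p = P(T_{96} > t) ≈ 0.0212.
So 0.01 ≤ p < 0.05.

0.01 ≤ p < 0.05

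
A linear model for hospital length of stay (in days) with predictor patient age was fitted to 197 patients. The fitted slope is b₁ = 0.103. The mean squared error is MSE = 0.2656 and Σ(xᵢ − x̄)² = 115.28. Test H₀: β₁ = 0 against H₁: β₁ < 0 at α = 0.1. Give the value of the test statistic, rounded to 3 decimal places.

SE(b₁) = √(MSE/Sₓₓ) = √(0.2656/115.28) = 0.0479995.
t = 0.103 / 0.0479995 = 2.146.
df = n − 2 = 195.
One-sided p ≈ 0.9834, which is ≥ 0.1, so fail to reject H₀.
The data do not give significant evidence that the true slope on patient age is negative.

t = 2.146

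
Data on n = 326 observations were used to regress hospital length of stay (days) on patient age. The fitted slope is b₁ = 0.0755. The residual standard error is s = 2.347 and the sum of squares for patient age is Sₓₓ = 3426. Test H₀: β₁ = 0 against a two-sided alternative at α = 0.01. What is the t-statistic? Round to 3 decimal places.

SE(b₁) = s/√Sₓₓ = 2.347/√3426 = 0.0400977.
t = 0.0755 / 0.0400977 = 1.883.
df = n − 2 = 324.
Two-sided p ≈ 0.0606, which is ≥ 0.01, so fail to reject H₀.
The data do not give significant evidence of an association between patient age and hospital length of stay.

t = 1.883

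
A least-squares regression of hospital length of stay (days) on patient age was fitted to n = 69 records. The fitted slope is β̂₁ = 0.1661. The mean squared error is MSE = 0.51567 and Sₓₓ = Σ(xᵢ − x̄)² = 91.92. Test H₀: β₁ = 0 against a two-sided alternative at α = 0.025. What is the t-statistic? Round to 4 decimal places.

SE(β̂₁) = √(MSE/Sₓₓ) = √(0.51567/91.92) = 0.0748998.
t = 0.1661 / 0.0748998 = 2.2176.
df = n − 2 = 67.
Two-sided p ≈ 0.0300, which is ≥ 0.025, so fail to reject H₀.
The data do not give significant evidence of an association between patient age and hospital length of stay.

t = 2.2176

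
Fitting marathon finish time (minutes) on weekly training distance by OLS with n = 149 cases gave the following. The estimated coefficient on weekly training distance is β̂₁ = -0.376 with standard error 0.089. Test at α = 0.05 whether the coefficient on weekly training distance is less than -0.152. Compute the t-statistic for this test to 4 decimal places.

H₀: β₁ = -0.152 vs H₁: β₁ < -0.152.
t = (β̂₁ − β₁⁰)/SE = (-0.376 − (-0.152)) / 0.089 = -2.5169.
df = n − 2 = 149 − 2 = 147.
One-sided p ≈ 0.0065, which is < 0.05, so reject H₀.
There is evidence that the true slope on weekly training distance is below -0.152 minutes per unit.

t = -2.5169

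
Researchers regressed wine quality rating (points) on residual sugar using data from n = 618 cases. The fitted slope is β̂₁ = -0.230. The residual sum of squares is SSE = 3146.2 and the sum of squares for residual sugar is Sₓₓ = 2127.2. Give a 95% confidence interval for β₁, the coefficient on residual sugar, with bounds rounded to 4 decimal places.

(-0.3262, -0.1338)

MSE = SSE/(n − 2) = 3146.2/616 = 5.10747.
SE(β̂₁) = √(MSE/Sₓₓ) = √(5.10747/2127.2) = 0.0490003.
df = n − 2 = 616.
t* = t_{0.025, 616} = 1.963823.
Margin = t* × SE = 1.963823 × 0.0490003 = 0.096228.
CI: -0.230 ± 0.096228 → (-0.3262, -0.1338).
With 95% confidence, each one-unit increase in residual sugar is associated with a change of between -0.3262 and -0.1338 points in wine quality rating.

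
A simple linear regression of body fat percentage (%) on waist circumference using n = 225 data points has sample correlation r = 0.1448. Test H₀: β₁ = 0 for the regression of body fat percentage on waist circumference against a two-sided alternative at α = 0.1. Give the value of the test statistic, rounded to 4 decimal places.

t = r·√(n − 2)/√(1 − r²) = 0.1448·√223/√0.979033 = 2.1854.
df = n − 2 = 223.
Two-sided p ≈ 0.0299, which is < 0.1, so reject H₀.
There is evidence of a linear association between waist circumference and body fat percentage.

t = 2.1854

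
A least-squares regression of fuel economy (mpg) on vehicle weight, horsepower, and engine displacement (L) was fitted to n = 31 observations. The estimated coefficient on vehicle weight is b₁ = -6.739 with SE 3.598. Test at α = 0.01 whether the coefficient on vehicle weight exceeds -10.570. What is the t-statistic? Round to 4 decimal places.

H₀: β₁ = -10.570 vs H₁: β₁ > -10.570.
t = (b₁ − β₁⁰)/SE = (-6.739 − (-10.570)) / 3.598 = 1.0648.
df = n − k − 1 = 31 − 3 − 1 = 27.
One-sided p ≈ 0.1482, which is ≥ 0.01, so fail to reject H₀.
The data do not give significant evidence that the true slope on vehicle weight exceeds -10.570 mpg per unit, holding the other predictors fixed.

t = 1.0648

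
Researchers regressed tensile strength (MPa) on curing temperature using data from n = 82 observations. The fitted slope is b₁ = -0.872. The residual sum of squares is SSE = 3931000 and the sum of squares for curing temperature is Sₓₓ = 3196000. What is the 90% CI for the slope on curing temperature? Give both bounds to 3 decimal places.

(-1.078, -0.666)

MSE = SSE/(n − 2) = 3931000/80 = 49137.5.
SE(b₁) = √(MSE/Sₓₓ) = √(49137.5/3196000) = 0.123995.
df = n − 2 = 80.
t* = t_{0.05, 80} = 1.664125.
Margin = t* × SE = 1.664125 × 0.123995 = 0.20634.
CI: -0.872 ± 0.20634 → (-1.078, -0.666).
With 90% confidence, each one-unit increase in curing temperature is associated with a change of between -1.078 and -0.666 MPa in tensile strength.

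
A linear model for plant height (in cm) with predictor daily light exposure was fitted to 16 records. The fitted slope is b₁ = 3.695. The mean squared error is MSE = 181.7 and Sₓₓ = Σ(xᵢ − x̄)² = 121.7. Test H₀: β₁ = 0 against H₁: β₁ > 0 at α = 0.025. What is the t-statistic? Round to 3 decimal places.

t = 3.024

SE(b₁) = √(MSE/Sₓₓ) = √(181.7/121.7) = 1.22189.
t = 3.695 / 1.22189 = 3.024.
df = n − 2 = 14.
One-sided p ≈ 0.0046, which is < 0.025, so reject H₀.
There is evidence that the true slope on daily light exposure is positive.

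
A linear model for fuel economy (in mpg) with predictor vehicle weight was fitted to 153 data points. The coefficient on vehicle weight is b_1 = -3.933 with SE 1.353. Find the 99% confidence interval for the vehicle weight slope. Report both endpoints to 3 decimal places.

df = n − 2 = 153 − 2 = 151.
t* = t_{0.005, 151} = 2.60878.
Margin = t* × SE = 2.60878 × 1.353 = 3.52968.
CI: -3.933 ± 3.52968 → (-7.463, -0.403).
With 99% confidence, each one-unit increase in vehicle weight is associated with a change of between -7.463 and -0.403 mpg in fuel economy.

(-7.463, -0.403)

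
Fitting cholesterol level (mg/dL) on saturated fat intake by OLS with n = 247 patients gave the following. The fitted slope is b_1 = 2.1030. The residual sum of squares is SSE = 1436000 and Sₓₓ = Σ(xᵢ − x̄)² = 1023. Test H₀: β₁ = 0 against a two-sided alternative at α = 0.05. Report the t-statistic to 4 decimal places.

MSE = SSE/(n − 2) = 1436000/245 = 5861.22.
SE(b_1) = √(MSE/Sₓₓ) = √(5861.22/1023) = 2.39363.
t = 2.1030 / 2.39363 = 0.8786.
df = n − 2 = 245.
Two-sided p ≈ 0.3805, which is ≥ 0.05, so fail to reject H₀.
The data do not give significant evidence of an association between saturated fat intake and cholesterol level.

t = 0.8786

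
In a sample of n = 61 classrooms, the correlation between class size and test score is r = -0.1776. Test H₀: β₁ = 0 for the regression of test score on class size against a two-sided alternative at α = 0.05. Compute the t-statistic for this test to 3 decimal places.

t = r·√(n − 2)/√(1 − r²) = -0.1776·√59/√0.968458 = -1.386.
df = n − 2 = 59.
Two-sided p ≈ 0.1709, which is ≥ 0.05, so fail to reject H₀.
The data do not give significant evidence of a linear association between class size and test score.

t = -1.386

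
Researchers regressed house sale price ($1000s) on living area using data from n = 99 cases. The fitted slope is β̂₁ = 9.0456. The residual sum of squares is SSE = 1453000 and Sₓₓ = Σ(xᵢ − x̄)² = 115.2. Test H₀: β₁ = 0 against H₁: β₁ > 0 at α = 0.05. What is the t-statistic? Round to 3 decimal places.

t = 0.793

MSE = SSE/(n − 2) = 1453000/97 = 14979.4.
SE(β̂₁) = √(MSE/Sₓₓ) = √(14979.4/115.2) = 11.403.
t = 9.0456 / 11.403 = 0.793.
df = n − 2 = 97.
One-sided p ≈ 0.2148, which is ≥ 0.05, so fail to reject H₀.
The data do not give significant evidence that the true slope on living area is positive.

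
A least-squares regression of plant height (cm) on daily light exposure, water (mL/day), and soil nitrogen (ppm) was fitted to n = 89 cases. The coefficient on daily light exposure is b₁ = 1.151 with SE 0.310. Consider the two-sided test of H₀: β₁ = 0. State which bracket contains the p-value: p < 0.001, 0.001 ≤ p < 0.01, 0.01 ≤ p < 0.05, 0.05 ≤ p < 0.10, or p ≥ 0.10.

t = 1.151 / 0.310 = 3.713.
df = n − k − 1 = 89 − 3 − 1 = 85.
Two-sided p = 2·P(T_{85} > |t|) ≈ 0.0004.
So p < 0.001.

p < 0.001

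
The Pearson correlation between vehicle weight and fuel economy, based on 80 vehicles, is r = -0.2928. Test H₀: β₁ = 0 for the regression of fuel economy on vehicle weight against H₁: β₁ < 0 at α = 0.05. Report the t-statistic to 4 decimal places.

t = r·√(n − 2)/√(1 − r²) = -0.2928·√78/√0.914268 = -2.7045.
df = n − 2 = 78.
One-sided p ≈ 0.0042, which is < 0.05, so reject H₀.
There is evidence of a linear association between vehicle weight and fuel economy.

t = -2.7045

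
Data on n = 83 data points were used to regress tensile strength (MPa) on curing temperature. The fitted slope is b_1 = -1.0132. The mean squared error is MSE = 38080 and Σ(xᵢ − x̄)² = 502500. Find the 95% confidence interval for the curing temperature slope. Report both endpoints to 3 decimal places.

SE(b_1) = √(MSE/Sₓₓ) = √(38080/502500) = 0.275284.
df = n − 2 = 81.
t* = t_{0.025, 81} = 1.989686.
Margin = t* × SE = 1.989686 × 0.275284 = 0.54773.
CI: -1.0132 ± 0.54773 → (-1.561, -0.465).
With 95% confidence, each one-unit increase in curing temperature is associated with a change of between -1.561 and -0.465 MPa in tensile strength.

(-1.561, -0.465)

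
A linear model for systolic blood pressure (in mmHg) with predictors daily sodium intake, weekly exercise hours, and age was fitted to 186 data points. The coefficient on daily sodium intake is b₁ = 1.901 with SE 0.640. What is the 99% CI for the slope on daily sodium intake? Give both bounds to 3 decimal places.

df = n − k − 1 = 186 − 3 − 1 = 182.
t* = t_{0.005, 182} = 2.603112.
Margin = t* × SE = 2.603112 × 0.640 = 1.66599.
CI: 1.901 ± 1.66599 → (0.235, 3.567).
With 99% confidence, each one-unit increase in daily sodium intake is associated with a change of between 0.235 and 3.567 mmHg in systolic blood pressure, holding the other predictors fixed.

(0.235, 3.567)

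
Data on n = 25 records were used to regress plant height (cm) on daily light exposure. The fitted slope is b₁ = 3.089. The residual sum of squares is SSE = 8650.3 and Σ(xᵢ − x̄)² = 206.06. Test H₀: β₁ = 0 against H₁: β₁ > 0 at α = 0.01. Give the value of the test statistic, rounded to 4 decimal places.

t = 2.2865

MSE = SSE/(n − 2) = 8650.3/23 = 376.1.
SE(b₁) = √(MSE/Sₓₓ) = √(376.1/206.06) = 1.351.
t = 3.089 / 1.351 = 2.2865.
df = n − 2 = 23.
One-sided p ≈ 0.0159, which is ≥ 0.01, so fail to reject H₀.
The data do not give significant evidence that the true slope on daily light exposure is positive.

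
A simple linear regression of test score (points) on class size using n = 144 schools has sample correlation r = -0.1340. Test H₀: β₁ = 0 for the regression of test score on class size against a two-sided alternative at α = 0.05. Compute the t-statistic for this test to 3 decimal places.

t = -1.611

t = r·√(n − 2)/√(1 − r²) = -0.1340·√142/√0.982044 = -1.611.
df = n − 2 = 142.
Two-sided p ≈ 0.1093, which is ≥ 0.05, so fail to reject H₀.
The data do not give significant evidence of a linear association between class size and test score.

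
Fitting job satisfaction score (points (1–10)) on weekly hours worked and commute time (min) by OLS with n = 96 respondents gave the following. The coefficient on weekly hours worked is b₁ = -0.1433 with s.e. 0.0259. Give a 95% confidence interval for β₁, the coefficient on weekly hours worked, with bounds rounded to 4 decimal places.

df = n − k − 1 = 96 − 2 − 1 = 93.
t* = t_{0.025, 93} = 1.985802.
Margin = t* × SE = 1.985802 × 0.0259 = 0.051432.
CI: -0.1433 ± 0.051432 → (-0.1947, -0.0919).
With 95% confidence, each one-unit increase in weekly hours worked is associated with a change of between -0.1947 and -0.0919 points (1–10) in job satisfaction score, holding the other predictors fixed.

(-0.1947, -0.0919)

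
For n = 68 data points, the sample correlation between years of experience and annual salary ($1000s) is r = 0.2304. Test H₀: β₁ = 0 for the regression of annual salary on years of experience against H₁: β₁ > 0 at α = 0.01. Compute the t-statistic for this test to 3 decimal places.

t = 1.924

t = r·√(n − 2)/√(1 − r²) = 0.2304·√66/√0.946916 = 1.924.
df = n − 2 = 66.
One-sided p ≈ 0.0294, which is ≥ 0.01, so fail to reject H₀.
The data do not give significant evidence of a linear association between years of experience and annual salary.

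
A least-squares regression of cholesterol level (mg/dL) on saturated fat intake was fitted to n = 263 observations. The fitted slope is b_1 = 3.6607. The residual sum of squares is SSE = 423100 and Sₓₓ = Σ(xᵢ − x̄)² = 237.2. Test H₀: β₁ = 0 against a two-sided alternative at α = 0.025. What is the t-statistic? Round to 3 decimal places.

MSE = SSE/(n − 2) = 423100/261 = 1621.07.
SE(b_1) = √(MSE/Sₓₓ) = √(1621.07/237.2) = 2.61423.
t = 3.6607 / 2.61423 = 1.400.
df = n − 2 = 261.
Two-sided p ≈ 0.1626, which is ≥ 0.025, so fail to reject H₀.
The data do not give significant evidence of an association between saturated fat intake and cholesterol level.

t = 1.400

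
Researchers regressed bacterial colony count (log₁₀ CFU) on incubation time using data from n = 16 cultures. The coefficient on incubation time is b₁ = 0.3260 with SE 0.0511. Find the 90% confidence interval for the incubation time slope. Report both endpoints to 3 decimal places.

(0.236, 0.416)

df = n − 2 = 16 − 2 = 14.
t* = t_{0.05, 14} = 1.76131.
Margin = t* × SE = 1.76131 × 0.0511 = 0.09000.
CI: 0.3260 ± 0.09000 → (0.236, 0.416).
With 90% confidence, each one-unit increase in incubation time is associated with a change of between 0.236 and 0.416 log₁₀ CFU in bacterial colony count.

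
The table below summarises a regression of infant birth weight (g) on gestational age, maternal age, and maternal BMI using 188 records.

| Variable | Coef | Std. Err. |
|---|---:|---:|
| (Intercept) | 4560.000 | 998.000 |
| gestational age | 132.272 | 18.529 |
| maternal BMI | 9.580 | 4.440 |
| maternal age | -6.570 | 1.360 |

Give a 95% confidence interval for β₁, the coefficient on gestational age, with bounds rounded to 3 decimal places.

(95.715, 168.829)

Read off: b = 132.272, SE = 18.529 for gestational age.
df = n − k − 1 = 188 − 3 − 1 = 184.
t* = t_{0.025, 184} = 1.972941.
Margin = t* × SE = 1.972941 × 18.529 = 36.55662.
CI: 132.272 ± 36.55662 → (95.715, 168.829).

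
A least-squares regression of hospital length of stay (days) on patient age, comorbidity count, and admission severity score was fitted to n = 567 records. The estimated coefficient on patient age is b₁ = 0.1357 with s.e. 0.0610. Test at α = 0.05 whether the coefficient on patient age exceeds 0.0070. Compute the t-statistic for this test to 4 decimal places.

H₀: β₁ = 0.0070 vs H₁: β₁ > 0.0070.
t = (b₁ − β₁⁰)/SE = (0.1357 − 0.0070) / 0.0610 = 2.1098.
df = n − k − 1 = 567 − 3 − 1 = 563.
One-sided p ≈ 0.0177, which is < 0.05, so reject H₀.
There is evidence that the true slope on patient age exceeds 0.0070 days per unit, holding the other predictors fixed.

t = 2.1098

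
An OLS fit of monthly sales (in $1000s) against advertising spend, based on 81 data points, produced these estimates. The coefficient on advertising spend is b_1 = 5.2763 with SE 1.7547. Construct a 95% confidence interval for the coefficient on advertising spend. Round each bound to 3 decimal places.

df = n − 2 = 81 − 2 = 79.
t* = t_{0.025, 79} = 1.99045.
Margin = t* × SE = 1.99045 × 1.7547 = 3.49264.
CI: 5.2763 ± 3.49264 → (1.784, 8.769).
With 95% confidence, each one-unit increase in advertising spend is associated with a change of between 1.784 and 8.769 $1000s in monthly sales.

(1.784, 8.769)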